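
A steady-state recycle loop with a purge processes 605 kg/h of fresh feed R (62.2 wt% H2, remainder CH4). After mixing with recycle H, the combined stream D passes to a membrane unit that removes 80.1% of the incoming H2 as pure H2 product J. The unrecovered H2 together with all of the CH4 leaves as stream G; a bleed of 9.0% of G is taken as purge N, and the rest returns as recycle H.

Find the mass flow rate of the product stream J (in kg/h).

368.1 kg/h

H2 in D: m_A = 605×0.622 + (1−0.090)·(1−0.801)·m_A, so m_A = 376.31/0.8189 = 459.53 kg/h.
Product J = 0.801×459.53 = 368.08 kg/h.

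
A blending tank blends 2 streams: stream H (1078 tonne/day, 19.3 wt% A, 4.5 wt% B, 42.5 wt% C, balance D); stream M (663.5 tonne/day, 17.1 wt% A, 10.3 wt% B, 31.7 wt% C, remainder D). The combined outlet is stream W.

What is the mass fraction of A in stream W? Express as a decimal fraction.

0.185

Total flow out = 1078 + 663.5 = 1741.5 tonne/day.
A in = 1078×0.193 + 663.5×0.171 = 321.51 tonne/day.
A mass fraction in W = 321.51/1741.5 = 0.185.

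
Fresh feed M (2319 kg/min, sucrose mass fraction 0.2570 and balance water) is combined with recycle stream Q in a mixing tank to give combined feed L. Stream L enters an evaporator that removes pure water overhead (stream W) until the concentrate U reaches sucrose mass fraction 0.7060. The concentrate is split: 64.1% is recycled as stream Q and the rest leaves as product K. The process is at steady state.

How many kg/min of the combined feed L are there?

3826 kg/min

Overall sucrose balance (none leaves overhead): sucrose in fresh feed = sucrose in product, i.e. 2319×0.257 = (1−0.641)·U·0.706.
U = 595.98/(0.706×0.359) = 2351.4 kg/min.
Recycle Q = 0.641×2351.4 = 1507.3 kg/min.
Combined feed L = 2319 + 1507.3 = 3826.3 kg/min.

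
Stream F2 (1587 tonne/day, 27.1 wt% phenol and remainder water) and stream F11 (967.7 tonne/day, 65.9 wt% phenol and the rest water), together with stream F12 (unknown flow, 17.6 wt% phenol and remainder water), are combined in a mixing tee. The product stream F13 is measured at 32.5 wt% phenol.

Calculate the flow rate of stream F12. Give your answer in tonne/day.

1594 tonne/day

Let F12 be the unknown flow. Total out = 2554.7 + F12.
phenol balance: 1067.8 + 0.176·F12 = 0.325·(2554.7 + F12)
(0.176 − 0.325)·F12 = 0.325×2554.7 − 1067.8 = -237.51
F12 = -237.51 / -0.149 = 1594.1 tonne/day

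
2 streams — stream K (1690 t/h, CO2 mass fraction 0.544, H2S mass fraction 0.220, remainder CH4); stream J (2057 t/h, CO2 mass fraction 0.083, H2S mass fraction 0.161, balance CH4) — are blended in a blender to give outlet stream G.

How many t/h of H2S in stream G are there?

703 t/h

H2S out = H2S in = 1690×0.220 + 2057×0.161 = 702.98 t/h.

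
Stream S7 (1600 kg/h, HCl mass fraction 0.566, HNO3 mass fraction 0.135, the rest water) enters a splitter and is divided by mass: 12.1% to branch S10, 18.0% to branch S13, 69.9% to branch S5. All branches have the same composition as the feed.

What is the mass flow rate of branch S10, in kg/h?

193.6 kg/h

Branch S10 flow = 0.121×1600 = 193.6 kg/h.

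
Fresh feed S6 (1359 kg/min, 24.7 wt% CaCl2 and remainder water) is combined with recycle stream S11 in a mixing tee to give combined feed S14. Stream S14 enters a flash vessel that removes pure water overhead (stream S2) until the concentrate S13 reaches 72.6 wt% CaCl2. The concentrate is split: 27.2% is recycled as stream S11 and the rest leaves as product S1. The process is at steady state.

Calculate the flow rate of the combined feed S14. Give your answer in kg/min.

1532 kg/min

Overall CaCl2 balance (none leaves overhead): CaCl2 in fresh feed = CaCl2 in product, i.e. 1359×0.247 = (1−0.272)·S13·0.726.
S13 = 335.67/(0.726×0.728) = 635.11 kg/min.
Recycle S11 = 0.272×635.11 = 172.75 kg/min.
Combined feed S14 = 1359 + 172.75 = 1531.7 kg/min.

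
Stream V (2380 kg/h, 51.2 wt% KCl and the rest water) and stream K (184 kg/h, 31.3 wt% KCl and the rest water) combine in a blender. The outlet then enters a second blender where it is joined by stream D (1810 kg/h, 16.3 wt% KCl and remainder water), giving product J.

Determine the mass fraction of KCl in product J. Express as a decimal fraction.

Overall, product flow = 4374 kg/h.
KCl in = 2380×0.512 + 184×0.313 + 1810×0.163 = 1571.2 kg/h.
KCl fraction in J = 0.359.

0.359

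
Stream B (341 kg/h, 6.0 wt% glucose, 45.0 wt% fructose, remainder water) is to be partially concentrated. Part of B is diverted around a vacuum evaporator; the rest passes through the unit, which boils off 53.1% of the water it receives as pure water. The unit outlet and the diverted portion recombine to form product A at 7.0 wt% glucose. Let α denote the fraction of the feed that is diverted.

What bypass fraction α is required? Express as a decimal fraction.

0.451

All 341×0.060 = 20.46 kg/h of glucose reaches A, so A = 20.46/0.070 = 292.29 kg/h and vapour = 48.714 kg/h.
The evaporator receives (1−α)·341 of feed at 0.490 water and removes 0.531 of that water:
0.531×0.490×(1−α)×341 = 48.714
(1−α) = 48.714/88.725 = 0.5490;  α = 0.4510.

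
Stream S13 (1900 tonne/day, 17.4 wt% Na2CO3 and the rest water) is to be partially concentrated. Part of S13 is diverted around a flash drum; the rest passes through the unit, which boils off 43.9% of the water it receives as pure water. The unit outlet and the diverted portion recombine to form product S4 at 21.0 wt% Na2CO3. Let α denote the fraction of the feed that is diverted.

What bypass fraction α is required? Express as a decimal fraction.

All 1900×0.174 = 330.6 tonne/day of Na2CO3 reaches S4, so S4 = 330.6/0.210 = 1574.3 tonne/day and vapour = 325.71 tonne/day.
The evaporator receives (1−α)·1900 of feed at 0.826 water and removes 0.439 of that water:
0.439×0.826×(1−α)×1900 = 325.71
(1−α) = 325.71/688.97 = 0.4728;  α = 0.5272.

0.527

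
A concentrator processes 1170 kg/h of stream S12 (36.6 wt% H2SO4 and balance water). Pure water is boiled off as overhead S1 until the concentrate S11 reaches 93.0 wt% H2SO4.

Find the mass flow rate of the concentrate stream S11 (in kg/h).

H2SO4 is conserved: 1170×0.366 = 428.22 kg/h all reports to the concentrate.
Concentrate = 428.22/(target fraction) = 460.45 kg/h.

460.5 kg/h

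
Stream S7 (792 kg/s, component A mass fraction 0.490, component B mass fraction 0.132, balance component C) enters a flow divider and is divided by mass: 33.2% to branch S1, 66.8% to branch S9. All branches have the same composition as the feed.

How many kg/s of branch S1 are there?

Branch S1 flow = 0.332×792 = 262.94 kg/s.

262.9 kg/s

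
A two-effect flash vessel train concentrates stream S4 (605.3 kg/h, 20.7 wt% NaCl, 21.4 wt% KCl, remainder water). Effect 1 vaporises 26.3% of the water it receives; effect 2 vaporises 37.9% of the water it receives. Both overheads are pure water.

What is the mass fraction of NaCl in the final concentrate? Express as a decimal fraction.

water in feed = 605.3×0.579 = 350.47 kg/h.
After stage 1: water left = (1−0.263)×350.47 = 258.3; stream total = 513.13 kg/h.
After stage 2: water left = (1−0.379)×258.3 = 160.4; final concentrate = 415.23 kg/h.
NaCl fraction = 125.3/415.23 = 0.302.

0.302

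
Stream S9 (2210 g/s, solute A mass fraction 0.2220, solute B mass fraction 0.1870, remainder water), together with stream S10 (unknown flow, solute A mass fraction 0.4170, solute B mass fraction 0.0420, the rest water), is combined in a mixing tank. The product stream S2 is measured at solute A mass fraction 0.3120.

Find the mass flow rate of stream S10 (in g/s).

1894 g/s

Let S10 be the unknown flow. Total out = 2210 + S10.
solute A balance: 490.62 + 0.417·S10 = 0.312·(2210 + S10)
(0.417 − 0.312)·S10 = 0.312×2210 − 490.62 = 198.9
S10 = 198.9 / 0.105 = 1894.3 g/s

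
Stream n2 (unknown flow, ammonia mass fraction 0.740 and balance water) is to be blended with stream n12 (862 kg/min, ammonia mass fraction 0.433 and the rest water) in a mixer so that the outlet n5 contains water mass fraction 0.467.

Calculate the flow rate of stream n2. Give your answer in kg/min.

416.4 kg/min

Let n2 be the unknown flow. Total out = 862 + n2.
water balance: 488.75 + 0.260·n2 = 0.467·(862 + n2)
(0.260 − 0.467)·n2 = 0.467×862 − 488.75 = -86.2
n2 = -86.2 / -0.207 = 416.43 kg/min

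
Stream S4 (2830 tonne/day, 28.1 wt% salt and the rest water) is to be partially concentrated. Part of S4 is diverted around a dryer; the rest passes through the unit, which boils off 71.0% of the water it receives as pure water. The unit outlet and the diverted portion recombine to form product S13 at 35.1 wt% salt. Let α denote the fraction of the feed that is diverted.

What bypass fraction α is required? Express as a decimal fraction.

All 2830×0.281 = 795.23 tonne/day of salt reaches S13, so S13 = 795.23/0.351 = 2265.6 tonne/day and vapour = 564.39 tonne/day.
The evaporator receives (1−α)·2830 of feed at 0.719 water and removes 0.710 of that water:
0.710×0.719×(1−α)×2830 = 564.39
(1−α) = 564.39/1444.7 = 0.3907;  α = 0.6093.

0.609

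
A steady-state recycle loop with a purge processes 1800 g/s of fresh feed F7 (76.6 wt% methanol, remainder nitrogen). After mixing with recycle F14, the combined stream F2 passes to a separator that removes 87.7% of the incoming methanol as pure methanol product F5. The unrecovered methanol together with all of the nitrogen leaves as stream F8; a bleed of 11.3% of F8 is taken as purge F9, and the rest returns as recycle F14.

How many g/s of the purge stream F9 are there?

nitrogen enters only via F7 and leaves only via the purge: 1800×0.234 = 0.113×(nitrogen in F8), and the separator passes all nitrogen, so nitrogen in F2 = nitrogen in F8 = 3727.4 g/s.
methanol in F2: m_A = 1800×0.766 + (1−0.113)·(1−0.877)·m_A, so m_A = 1378.8/0.8909 = 1547.7 g/s.
F8 = (1−0.877)×1547.7 + 3727.4 = 3917.8 g/s.
Purge F9 = 0.113×3917.8 = 442.71 g/s.

442.7 g/s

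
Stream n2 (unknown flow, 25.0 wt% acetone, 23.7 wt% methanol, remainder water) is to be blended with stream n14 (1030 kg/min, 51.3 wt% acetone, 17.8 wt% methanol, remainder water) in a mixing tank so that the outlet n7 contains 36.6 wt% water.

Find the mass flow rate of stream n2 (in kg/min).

Let n2 be the unknown flow. Total out = 1030 + n2.
water balance: 318.27 + 0.513·n2 = 0.366·(1030 + n2)
(0.513 − 0.366)·n2 = 0.366×1030 − 318.27 = 58.71
n2 = 58.71 / 0.147 = 399.39 kg/min

399.4 kg/min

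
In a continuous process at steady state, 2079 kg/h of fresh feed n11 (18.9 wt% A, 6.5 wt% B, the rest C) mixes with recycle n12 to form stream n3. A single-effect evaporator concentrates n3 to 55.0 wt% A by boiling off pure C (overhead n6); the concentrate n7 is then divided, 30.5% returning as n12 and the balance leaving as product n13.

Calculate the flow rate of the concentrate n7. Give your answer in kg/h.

1028 kg/h

Overall A balance (none leaves overhead): A in fresh feed = A in product, i.e. 2079×0.189 = (1−0.305)·n7·0.550.
n7 = 392.93/(0.550×0.695) = 1027.9 kg/h.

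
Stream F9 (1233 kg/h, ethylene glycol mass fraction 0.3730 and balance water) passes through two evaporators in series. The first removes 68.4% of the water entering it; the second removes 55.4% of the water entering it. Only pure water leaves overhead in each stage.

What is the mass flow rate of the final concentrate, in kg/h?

568.9 kg/h

water in feed = 1233×0.627 = 773.09 kg/h.
After stage 1: water left = (1−0.684)×773.09 = 244.3; stream total = 704.21 kg/h.
After stage 2: water left = (1−0.554)×244.3 = 108.96; final concentrate = 568.87 kg/h.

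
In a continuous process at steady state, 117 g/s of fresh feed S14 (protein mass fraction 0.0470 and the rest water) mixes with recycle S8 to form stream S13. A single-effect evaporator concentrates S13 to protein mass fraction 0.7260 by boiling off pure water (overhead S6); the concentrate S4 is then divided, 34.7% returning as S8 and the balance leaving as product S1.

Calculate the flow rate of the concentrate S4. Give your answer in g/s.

11.6 g/s

Overall protein balance (none leaves overhead): protein in fresh feed = protein in product, i.e. 117×0.047 = (1−0.347)·S4·0.726.
S4 = 5.499/(0.726×0.653) = 11.599 g/s.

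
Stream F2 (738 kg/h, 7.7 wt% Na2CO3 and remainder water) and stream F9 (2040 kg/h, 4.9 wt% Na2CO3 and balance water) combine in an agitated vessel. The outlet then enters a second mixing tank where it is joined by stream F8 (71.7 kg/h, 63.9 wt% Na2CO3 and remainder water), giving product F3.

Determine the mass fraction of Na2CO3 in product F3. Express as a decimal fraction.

Overall, product flow = 2849.7 kg/h.
Na2CO3 in = 738×0.077 + 2040×0.049 + 71.7×0.639 = 202.6 kg/h.
Na2CO3 fraction in F3 = 0.0711.

0.0711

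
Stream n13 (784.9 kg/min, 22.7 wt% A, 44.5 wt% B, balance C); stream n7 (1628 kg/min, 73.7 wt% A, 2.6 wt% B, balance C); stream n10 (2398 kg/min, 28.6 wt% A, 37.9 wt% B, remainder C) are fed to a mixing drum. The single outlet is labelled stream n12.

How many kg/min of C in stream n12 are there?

1447 kg/min

C out = C in = 784.9×0.328 + 1628×0.237 + 2398×0.335 = 1446.6 kg/min.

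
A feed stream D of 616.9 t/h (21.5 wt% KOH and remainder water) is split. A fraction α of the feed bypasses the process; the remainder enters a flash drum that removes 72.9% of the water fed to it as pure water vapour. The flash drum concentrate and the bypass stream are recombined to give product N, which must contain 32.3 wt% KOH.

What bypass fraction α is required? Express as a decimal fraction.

All 616.9×0.215 = 132.63 t/h of KOH reaches N, so N = 132.63/0.323 = 410.63 t/h and vapour = 206.27 t/h.
The evaporator receives (1−α)·616.9 of feed at 0.785 water and removes 0.729 of that water:
0.729×0.785×(1−α)×616.9 = 206.27
(1−α) = 206.27/353.03 = 0.5843;  α = 0.4157.

0.416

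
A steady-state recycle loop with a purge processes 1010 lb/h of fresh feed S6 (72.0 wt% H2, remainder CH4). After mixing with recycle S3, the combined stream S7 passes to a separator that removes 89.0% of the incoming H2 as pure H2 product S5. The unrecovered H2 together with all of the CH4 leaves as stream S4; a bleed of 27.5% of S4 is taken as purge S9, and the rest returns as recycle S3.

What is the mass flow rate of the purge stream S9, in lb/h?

CH4 enters only via S6 and leaves only via the purge: 1010×0.280 = 0.275×(CH4 in S4), and the separator passes all CH4, so CH4 in S7 = CH4 in S4 = 1028.4 lb/h.
H2 in S7: m_A = 1010×0.720 + (1−0.275)·(1−0.890)·m_A, so m_A = 727.2/0.9203 = 790.22 lb/h.
S4 = (1−0.890)×790.22 + 1028.4 = 1115.3 lb/h.
Purge S9 = 0.275×1115.3 = 306.7 lb/h.

306.7 lb/h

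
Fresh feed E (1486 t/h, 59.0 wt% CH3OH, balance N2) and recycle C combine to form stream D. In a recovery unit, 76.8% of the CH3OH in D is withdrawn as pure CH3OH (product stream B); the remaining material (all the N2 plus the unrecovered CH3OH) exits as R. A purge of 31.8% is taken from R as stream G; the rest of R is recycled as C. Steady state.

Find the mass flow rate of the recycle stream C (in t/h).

N2 enters only via E and leaves only via the purge: 1486×0.410 = 0.318×(N2 in R), and the recovery unit passes all N2, so N2 in D = N2 in R = 1915.9 t/h.
CH3OH in D: m_A = 1486×0.590 + (1−0.318)·(1−0.768)·m_A, so m_A = 876.74/0.8418 = 1041.5 t/h.
R = (1−0.768)×1041.5 + 1915.9 = 2157.5 t/h.
Recycle C = (1−0.318)×2157.5 = 1471.4 t/h.

1471 t/h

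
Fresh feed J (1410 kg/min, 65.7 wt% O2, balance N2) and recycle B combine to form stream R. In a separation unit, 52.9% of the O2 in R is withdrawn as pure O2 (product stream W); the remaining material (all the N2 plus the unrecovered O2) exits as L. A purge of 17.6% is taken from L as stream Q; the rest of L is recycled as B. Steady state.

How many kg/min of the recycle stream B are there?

N2 enters only via J and leaves only via the purge: 1410×0.343 = 0.176×(N2 in L), and the separation unit passes all N2, so N2 in R = N2 in L = 2747.9 kg/min.
O2 in R: m_A = 1410×0.657 + (1−0.176)·(1−0.529)·m_A, so m_A = 926.37/0.6119 = 1513.9 kg/min.
L = (1−0.529)×1513.9 + 2747.9 = 3461 kg/min.
Recycle B = (1−0.176)×3461 = 2851.8 kg/min.

2852 kg/min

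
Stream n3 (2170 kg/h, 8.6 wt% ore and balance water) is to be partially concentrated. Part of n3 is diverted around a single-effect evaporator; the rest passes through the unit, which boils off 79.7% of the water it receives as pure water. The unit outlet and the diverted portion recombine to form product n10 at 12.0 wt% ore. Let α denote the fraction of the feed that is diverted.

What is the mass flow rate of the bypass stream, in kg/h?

All 2170×0.086 = 186.62 kg/h of ore reaches n10, so n10 = 186.62/0.120 = 1555.2 kg/h and vapour = 614.83 kg/h.
The evaporator receives (1−α)·2170 of feed at 0.914 water and removes 0.797 of that water:
0.797×0.914×(1−α)×2170 = 614.83
(1−α) = 614.83/1580.8 = 0.3889;  α = 0.6111.
Bypass flow = 0.6111×2170 = 1326 kg/h.

1326 kg/h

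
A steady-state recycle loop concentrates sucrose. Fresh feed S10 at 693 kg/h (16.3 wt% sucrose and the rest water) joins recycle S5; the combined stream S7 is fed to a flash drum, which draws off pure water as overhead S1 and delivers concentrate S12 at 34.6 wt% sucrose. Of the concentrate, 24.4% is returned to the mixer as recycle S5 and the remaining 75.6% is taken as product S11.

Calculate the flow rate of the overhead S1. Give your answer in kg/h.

Overall sucrose balance (none leaves overhead): sucrose in fresh feed = sucrose in product, i.e. 693×0.163 = (1−0.244)·S12·0.346.
S12 = 112.96/(0.346×0.756) = 431.84 kg/h.
Recycle S5 = 0.244×431.84 = 105.37 kg/h.
Combined feed S7 = 693 + 105.37 = 798.37 kg/h.
Overhead S1 = S7 − S12 = 798.37 − 431.84 = 366.53 kg/h.

366.5 kg/h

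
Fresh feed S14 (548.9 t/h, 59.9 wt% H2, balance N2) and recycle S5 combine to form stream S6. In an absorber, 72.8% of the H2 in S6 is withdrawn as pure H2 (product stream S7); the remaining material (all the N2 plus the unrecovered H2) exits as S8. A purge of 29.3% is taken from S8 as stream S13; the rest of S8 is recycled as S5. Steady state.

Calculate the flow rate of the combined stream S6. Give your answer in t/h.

1158 t/h

N2 enters only via S14 and leaves only via the purge: 548.9×0.401 = 0.293×(N2 in S8), and the absorber passes all N2, so N2 in S6 = N2 in S8 = 751.22 t/h.
H2 in S6: m_A = 548.9×0.599 + (1−0.293)·(1−0.728)·m_A, so m_A = 328.79/0.8077 = 407.07 t/h.
S6 = 407.07 + 751.22 = 1158.3 t/h.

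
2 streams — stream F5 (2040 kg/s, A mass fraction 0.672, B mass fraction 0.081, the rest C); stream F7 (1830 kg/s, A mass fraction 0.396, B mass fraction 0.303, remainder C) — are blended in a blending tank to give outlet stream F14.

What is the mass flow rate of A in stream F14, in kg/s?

A out = A in = 2040×0.672 + 1830×0.396 = 2095.6 kg/s.

2096 kg/s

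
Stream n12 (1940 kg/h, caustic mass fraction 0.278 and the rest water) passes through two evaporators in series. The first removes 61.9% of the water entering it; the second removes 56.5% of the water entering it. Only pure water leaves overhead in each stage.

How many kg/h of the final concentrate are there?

water in feed = 1940×0.722 = 1400.7 kg/h.
After stage 1: water left = (1−0.619)×1400.7 = 533.66; stream total = 1073 kg/h.
After stage 2: water left = (1−0.565)×533.66 = 232.14; final concentrate = 771.46 kg/h.

771.5 kg/h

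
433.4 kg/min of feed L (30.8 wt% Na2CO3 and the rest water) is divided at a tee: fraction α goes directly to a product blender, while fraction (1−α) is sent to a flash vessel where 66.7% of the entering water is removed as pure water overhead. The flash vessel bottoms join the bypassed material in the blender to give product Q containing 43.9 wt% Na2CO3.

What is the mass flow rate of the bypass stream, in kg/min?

All 433.4×0.308 = 133.49 kg/min of Na2CO3 reaches Q, so Q = 133.49/0.439 = 304.07 kg/min and vapour = 129.33 kg/min.
The evaporator receives (1−α)·433.4 of feed at 0.692 water and removes 0.667 of that water:
0.667×0.692×(1−α)×433.4 = 129.33
(1−α) = 129.33/200.04 = 0.6465;  α = 0.3535.
Bypass flow = 0.3535×433.4 = 153.2 kg/min.

153.2 kg/min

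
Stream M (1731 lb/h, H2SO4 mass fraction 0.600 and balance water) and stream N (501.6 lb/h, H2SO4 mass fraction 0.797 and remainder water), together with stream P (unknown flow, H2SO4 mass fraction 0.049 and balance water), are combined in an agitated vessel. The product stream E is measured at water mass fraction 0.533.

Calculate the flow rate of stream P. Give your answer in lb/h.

946.8 lb/h

Let P be the unknown flow. Total out = 2232.6 + P.
water balance: 794.22 + 0.951·P = 0.533·(2232.6 + P)
(0.951 − 0.533)·P = 0.533×2232.6 − 794.22 = 395.75
P = 395.75 / 0.418 = 946.77 lb/h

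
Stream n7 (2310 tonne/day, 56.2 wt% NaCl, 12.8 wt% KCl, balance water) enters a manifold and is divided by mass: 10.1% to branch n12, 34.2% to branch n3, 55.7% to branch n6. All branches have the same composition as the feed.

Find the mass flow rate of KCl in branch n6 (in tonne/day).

Branch n6 total = 0.557×2310 = 1286.7 tonne/day.
KCl in n6 = 0.128×1286.7 = 164.69 tonne/day.

164.7 tonne/day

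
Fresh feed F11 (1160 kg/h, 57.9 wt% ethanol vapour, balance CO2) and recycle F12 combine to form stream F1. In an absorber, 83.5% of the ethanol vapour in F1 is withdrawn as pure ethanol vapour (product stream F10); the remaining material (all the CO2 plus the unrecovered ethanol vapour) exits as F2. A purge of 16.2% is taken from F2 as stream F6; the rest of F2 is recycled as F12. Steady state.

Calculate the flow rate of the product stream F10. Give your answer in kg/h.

ethanol vapour in F1: m_A = 1160×0.579 + (1−0.162)·(1−0.835)·m_A, so m_A = 671.64/0.8617 = 779.41 kg/h.
Product F10 = 0.835×779.41 = 650.81 kg/h.

650.8 kg/h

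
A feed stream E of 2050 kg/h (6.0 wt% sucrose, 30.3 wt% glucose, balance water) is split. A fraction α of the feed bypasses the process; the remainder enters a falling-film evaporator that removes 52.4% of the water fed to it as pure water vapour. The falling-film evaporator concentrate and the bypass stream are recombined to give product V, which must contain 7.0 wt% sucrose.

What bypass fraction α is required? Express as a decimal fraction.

All 2050×0.060 = 123 kg/h of sucrose reaches V, so V = 123/0.070 = 1757.1 kg/h and vapour = 292.86 kg/h.
The evaporator receives (1−α)·2050 of feed at 0.637 water and removes 0.524 of that water:
0.524×0.637×(1−α)×2050 = 292.86
(1−α) = 292.86/684.27 = 0.4280;  α = 0.5720.

0.572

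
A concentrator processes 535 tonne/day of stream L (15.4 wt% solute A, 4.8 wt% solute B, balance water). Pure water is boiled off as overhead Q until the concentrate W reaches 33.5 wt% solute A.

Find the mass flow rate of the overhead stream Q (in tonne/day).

289.1 tonne/day

solute A is conserved: 535×0.154 = 82.39 tonne/day all reports to the concentrate.
Concentrate = 82.39/(target fraction) = 245.94 tonne/day.
Overhead = 535 − 245.94 = 289.06 tonne/day.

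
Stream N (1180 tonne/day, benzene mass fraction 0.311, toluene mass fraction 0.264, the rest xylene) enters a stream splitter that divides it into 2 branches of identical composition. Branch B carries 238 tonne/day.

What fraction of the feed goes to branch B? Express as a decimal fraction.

0.202

Fraction to B = 238/1180 = 0.2017.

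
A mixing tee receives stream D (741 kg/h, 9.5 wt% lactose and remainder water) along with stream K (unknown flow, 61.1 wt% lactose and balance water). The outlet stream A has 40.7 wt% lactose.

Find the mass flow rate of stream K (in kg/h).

Let K be the unknown flow. Total out = 741 + K.
lactose balance: 70.395 + 0.611·K = 0.407·(741 + K)
(0.611 − 0.407)·K = 0.407×741 − 70.395 = 231.19
K = 231.19 / 0.204 = 1133.3 kg/h

1133 kg/h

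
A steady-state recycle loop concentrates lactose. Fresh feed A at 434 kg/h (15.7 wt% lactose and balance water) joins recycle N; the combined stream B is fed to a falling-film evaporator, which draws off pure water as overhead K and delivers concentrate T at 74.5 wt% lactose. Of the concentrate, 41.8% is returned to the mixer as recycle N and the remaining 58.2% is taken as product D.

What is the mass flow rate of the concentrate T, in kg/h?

157.1 kg/h

Overall lactose balance (none leaves overhead): lactose in fresh feed = lactose in product, i.e. 434×0.157 = (1−0.418)·T·0.745.
T = 68.138/(0.745×0.582) = 157.15 kg/h.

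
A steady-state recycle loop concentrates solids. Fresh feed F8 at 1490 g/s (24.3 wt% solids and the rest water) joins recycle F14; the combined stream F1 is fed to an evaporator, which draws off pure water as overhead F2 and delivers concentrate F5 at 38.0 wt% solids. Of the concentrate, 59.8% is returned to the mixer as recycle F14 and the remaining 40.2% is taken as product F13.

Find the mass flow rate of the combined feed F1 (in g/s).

2907 g/s

Overall solids balance (none leaves overhead): solids in fresh feed = solids in product, i.e. 1490×0.243 = (1−0.598)·F5·0.380.
F5 = 362.07/(0.380×0.402) = 2370.2 g/s.
Recycle F14 = 0.598×2370.2 = 1417.4 g/s.
Combined feed F1 = 1490 + 1417.4 = 2907.4 g/s.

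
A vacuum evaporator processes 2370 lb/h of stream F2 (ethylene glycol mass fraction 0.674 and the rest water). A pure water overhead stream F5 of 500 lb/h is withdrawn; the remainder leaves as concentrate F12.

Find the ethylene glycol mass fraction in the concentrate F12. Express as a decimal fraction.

ethylene glycol is not removed: 2370×0.674 = 1597.4 lb/h of ethylene glycol enters F12.
Concentrate = 2370 − 500 = 1870 lb/h.
Mass fraction = 1597.4/1870 = 0.854.

0.854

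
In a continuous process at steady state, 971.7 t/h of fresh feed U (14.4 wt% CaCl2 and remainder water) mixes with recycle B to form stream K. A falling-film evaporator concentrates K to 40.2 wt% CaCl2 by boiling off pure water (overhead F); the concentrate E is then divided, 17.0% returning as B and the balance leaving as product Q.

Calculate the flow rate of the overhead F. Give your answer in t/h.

Overall CaCl2 balance (none leaves overhead): CaCl2 in fresh feed = CaCl2 in product, i.e. 971.7×0.144 = (1−0.170)·E·0.402.
E = 139.92/(0.402×0.830) = 419.36 t/h.
Recycle B = 0.170×419.36 = 71.292 t/h.
Combined feed K = 971.7 + 71.292 = 1043 t/h.
Overhead F = K − E = 1043 − 419.36 = 623.63 t/h.

623.6 t/h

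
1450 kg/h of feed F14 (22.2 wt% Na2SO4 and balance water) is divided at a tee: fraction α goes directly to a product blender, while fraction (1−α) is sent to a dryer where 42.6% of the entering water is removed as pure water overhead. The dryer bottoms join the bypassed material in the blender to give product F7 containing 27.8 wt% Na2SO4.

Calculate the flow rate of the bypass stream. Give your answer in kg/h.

568.7 kg/h

All 1450×0.222 = 321.9 kg/h of Na2SO4 reaches F7, so F7 = 321.9/0.278 = 1157.9 kg/h and vapour = 292.09 kg/h.
The evaporator receives (1−α)·1450 of feed at 0.778 water and removes 0.426 of that water:
0.426×0.778×(1−α)×1450 = 292.09
(1−α) = 292.09/480.57 = 0.6078;  α = 0.3922.
Bypass flow = 0.3922×1450 = 568.7 kg/h.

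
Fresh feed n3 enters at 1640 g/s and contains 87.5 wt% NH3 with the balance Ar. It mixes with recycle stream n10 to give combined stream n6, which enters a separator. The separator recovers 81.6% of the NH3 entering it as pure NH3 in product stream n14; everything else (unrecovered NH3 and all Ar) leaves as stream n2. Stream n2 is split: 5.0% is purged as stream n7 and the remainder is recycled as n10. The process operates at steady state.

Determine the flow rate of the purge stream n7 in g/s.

221 g/s

Ar enters only via n3 and leaves only via the purge: 1640×0.125 = 0.050×(Ar in n2), and the separator passes all Ar, so Ar in n6 = Ar in n2 = 4100 g/s.
NH3 in n6: m_A = 1640×0.875 + (1−0.050)·(1−0.816)·m_A, so m_A = 1435/0.8252 = 1739 g/s.
n2 = (1−0.816)×1739 + 4100 = 4420 g/s.
Purge n7 = 0.050×4420 = 221 g/s.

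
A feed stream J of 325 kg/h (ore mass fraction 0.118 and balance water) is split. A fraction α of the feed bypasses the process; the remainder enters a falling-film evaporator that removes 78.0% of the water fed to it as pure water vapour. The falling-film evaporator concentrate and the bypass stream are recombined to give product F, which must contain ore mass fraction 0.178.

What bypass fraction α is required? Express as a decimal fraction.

All 325×0.118 = 38.35 kg/h of ore reaches F, so F = 38.35/0.178 = 215.45 kg/h and vapour = 109.55 kg/h.
The evaporator receives (1−α)·325 of feed at 0.882 water and removes 0.780 of that water:
0.780×0.882×(1−α)×325 = 109.55
(1−α) = 109.55/223.59 = 0.4900;  α = 0.5100.

0.510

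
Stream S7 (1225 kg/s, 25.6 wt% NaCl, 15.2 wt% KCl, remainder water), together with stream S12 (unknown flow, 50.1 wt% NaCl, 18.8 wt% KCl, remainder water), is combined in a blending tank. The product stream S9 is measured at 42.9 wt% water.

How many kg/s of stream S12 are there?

Let S12 be the unknown flow. Total out = 1225 + S12.
water balance: 725.2 + 0.311·S12 = 0.429·(1225 + S12)
(0.311 − 0.429)·S12 = 0.429×1225 − 725.2 = -199.67
S12 = -199.67 / -0.118 = 1692.2 kg/s

1692 kg/s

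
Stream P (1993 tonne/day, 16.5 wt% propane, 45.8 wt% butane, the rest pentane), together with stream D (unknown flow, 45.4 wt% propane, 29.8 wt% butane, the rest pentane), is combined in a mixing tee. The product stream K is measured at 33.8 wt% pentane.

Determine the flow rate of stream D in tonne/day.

863.6 tonne/day

Let D be the unknown flow. Total out = 1993 + D.
pentane balance: 751.36 + 0.248·D = 0.338·(1993 + D)
(0.248 − 0.338)·D = 0.338×1993 − 751.36 = -77.727
D = -77.727 / -0.090 = 863.63 tonne/day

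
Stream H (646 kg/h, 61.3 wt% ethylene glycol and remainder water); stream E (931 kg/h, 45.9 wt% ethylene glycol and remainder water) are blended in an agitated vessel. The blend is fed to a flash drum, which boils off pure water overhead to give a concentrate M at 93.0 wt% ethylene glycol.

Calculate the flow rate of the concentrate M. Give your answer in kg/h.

ethylene glycol entering = 646×0.613 + 931×0.459 = 823.33 kg/h.
All ethylene glycol reports to M, so M = 823.33/0.930 = 885.3 kg/h.

885.3 kg/h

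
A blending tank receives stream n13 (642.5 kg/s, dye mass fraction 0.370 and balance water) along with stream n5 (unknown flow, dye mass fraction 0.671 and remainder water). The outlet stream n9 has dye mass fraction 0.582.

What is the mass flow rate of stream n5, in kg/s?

Let n5 be the unknown flow. Total out = 642.5 + n5.
dye balance: 237.72 + 0.671·n5 = 0.582·(642.5 + n5)
(0.671 − 0.582)·n5 = 0.582×642.5 − 237.72 = 136.21
n5 = 136.21 / 0.089 = 1530.4 kg/s

1530 kg/s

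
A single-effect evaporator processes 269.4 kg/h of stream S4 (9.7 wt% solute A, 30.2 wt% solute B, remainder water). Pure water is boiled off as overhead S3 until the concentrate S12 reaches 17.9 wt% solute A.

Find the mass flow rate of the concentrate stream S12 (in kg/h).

solute A is conserved: 269.4×0.097 = 26.132 kg/h all reports to the concentrate.
Concentrate = 26.132/(target fraction) = 145.99 kg/h.

146 kg/h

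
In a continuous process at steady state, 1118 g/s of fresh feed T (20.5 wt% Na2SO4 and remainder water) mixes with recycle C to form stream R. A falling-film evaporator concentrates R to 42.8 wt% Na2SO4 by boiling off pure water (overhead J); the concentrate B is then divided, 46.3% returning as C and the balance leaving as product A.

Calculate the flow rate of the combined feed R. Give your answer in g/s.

1580 g/s

Overall Na2SO4 balance (none leaves overhead): Na2SO4 in fresh feed = Na2SO4 in product, i.e. 1118×0.205 = (1−0.463)·B·0.428.
B = 229.19/(0.428×0.537) = 997.19 g/s.
Recycle C = 0.463×997.19 = 461.7 g/s.
Combined feed R = 1118 + 461.7 = 1579.7 g/s.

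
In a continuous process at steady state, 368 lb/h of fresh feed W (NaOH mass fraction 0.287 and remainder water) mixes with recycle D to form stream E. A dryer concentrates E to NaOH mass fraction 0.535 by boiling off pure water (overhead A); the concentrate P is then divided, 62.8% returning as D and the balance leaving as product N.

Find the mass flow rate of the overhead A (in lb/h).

170.6 lb/h

Overall NaOH balance (none leaves overhead): NaOH in fresh feed = NaOH in product, i.e. 368×0.287 = (1−0.628)·P·0.535.
P = 105.62/(0.535×0.372) = 530.68 lb/h.
Recycle D = 0.628×530.68 = 333.27 lb/h.
Combined feed E = 368 + 333.27 = 701.27 lb/h.
Overhead A = E − P = 701.27 − 530.68 = 170.59 lb/h.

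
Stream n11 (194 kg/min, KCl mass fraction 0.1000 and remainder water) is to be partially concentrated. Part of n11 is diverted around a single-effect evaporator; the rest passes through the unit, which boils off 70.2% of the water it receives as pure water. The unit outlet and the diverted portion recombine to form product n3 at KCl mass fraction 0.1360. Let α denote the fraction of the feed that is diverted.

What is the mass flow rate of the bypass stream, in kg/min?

112.7 kg/min

All 194×0.100 = 19.4 kg/min of KCl reaches n3, so n3 = 19.4/0.136 = 142.65 kg/min and vapour = 51.353 kg/min.
The evaporator receives (1−α)·194 of feed at 0.900 water and removes 0.702 of that water:
0.702×0.900×(1−α)×194 = 51.353
(1−α) = 51.353/122.57 = 0.4190;  α = 0.5810.
Bypass flow = 0.5810×194 = 112.72 kg/min.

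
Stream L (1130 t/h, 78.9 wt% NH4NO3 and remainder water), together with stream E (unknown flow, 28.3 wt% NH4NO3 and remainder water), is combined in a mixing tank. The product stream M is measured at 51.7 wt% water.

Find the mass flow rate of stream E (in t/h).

Let E be the unknown flow. Total out = 1130 + E.
water balance: 238.43 + 0.717·E = 0.517·(1130 + E)
(0.717 − 0.517)·E = 0.517×1130 − 238.43 = 345.78
E = 345.78 / 0.200 = 1728.9 t/h

1729 t/h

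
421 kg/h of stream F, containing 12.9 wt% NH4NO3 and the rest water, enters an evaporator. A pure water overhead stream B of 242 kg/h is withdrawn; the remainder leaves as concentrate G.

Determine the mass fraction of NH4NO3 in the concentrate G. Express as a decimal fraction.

0.303

NH4NO3 is not removed: 421×0.129 = 54.309 kg/h of NH4NO3 enters G.
Concentrate = 421 − 242 = 179 kg/h.
Mass fraction = 54.309/179 = 0.303.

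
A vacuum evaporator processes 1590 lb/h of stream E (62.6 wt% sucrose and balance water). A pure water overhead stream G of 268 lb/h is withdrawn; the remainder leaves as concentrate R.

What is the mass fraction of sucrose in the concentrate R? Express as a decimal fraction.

sucrose is not removed: 1590×0.626 = 995.34 lb/h of sucrose enters R.
Concentrate = 1590 − 268 = 1322 lb/h.
Mass fraction = 995.34/1322 = 0.753.

0.753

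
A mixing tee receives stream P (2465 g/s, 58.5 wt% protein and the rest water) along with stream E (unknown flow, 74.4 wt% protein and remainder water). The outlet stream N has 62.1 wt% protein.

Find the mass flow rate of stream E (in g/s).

Let E be the unknown flow. Total out = 2465 + E.
protein balance: 1442 + 0.744·E = 0.621·(2465 + E)
(0.744 − 0.621)·E = 0.621×2465 − 1442 = 88.74
E = 88.74 / 0.123 = 721.46 g/s

721.5 g/s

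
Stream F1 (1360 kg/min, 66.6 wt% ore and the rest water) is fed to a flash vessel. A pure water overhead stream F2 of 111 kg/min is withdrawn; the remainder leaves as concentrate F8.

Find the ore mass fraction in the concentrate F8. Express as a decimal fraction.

ore is not removed: 1360×0.666 = 905.76 kg/min of ore enters F8.
Concentrate = 1360 − 111 = 1249 kg/min.
Mass fraction = 905.76/1249 = 0.7252.

0.7252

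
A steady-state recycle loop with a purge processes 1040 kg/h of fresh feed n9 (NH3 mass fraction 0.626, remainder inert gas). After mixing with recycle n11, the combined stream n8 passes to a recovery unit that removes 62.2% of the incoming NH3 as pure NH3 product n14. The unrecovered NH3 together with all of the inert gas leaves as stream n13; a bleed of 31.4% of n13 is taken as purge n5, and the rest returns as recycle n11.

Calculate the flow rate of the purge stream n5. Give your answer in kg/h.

inert gas enters only via n9 and leaves only via the purge: 1040×0.374 = 0.314×(inert gas in n13), and the recovery unit passes all inert gas, so inert gas in n8 = inert gas in n13 = 1238.7 kg/h.
NH3 in n8: m_A = 1040×0.626 + (1−0.314)·(1−0.622)·m_A, so m_A = 651.04/0.7407 = 878.96 kg/h.
n13 = (1−0.622)×878.96 + 1238.7 = 1571 kg/h.
Purge n5 = 0.314×1571 = 493.29 kg/h.

493.3 kg/h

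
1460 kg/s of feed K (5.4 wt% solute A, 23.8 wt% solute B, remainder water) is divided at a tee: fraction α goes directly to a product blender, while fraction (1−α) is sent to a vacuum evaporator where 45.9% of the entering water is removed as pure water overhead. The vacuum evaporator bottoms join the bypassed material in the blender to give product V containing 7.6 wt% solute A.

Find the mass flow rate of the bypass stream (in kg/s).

159.5 kg/s

All 1460×0.054 = 78.84 kg/s of solute A reaches V, so V = 78.84/0.076 = 1037.4 kg/s and vapour = 422.63 kg/s.
The evaporator receives (1−α)·1460 of feed at 0.708 water and removes 0.459 of that water:
0.459×0.708×(1−α)×1460 = 422.63
(1−α) = 422.63/474.46 = 0.8908;  α = 0.1092.
Bypass flow = 0.1092×1460 = 159.48 kg/s.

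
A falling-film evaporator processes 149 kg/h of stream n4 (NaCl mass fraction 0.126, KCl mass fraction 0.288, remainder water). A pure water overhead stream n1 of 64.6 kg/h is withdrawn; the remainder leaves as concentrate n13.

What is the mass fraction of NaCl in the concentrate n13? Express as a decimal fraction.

0.222

NaCl is not removed: 149×0.126 = 18.774 kg/h of NaCl enters n13.
Concentrate = 149 − 64.6 = 84.4 kg/h.
Mass fraction = 18.774/84.4 = 0.222.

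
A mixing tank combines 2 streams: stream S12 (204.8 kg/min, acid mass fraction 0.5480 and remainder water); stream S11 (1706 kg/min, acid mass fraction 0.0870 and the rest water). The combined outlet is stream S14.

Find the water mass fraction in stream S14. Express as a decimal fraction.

0.8636

Total flow out = 204.8 + 1706 = 1910.8 kg/min.
water in = 204.8×0.452 + 1706×0.913 = 1650.1 kg/min.
water mass fraction in S14 = 1650.1/1910.8 = 0.8636.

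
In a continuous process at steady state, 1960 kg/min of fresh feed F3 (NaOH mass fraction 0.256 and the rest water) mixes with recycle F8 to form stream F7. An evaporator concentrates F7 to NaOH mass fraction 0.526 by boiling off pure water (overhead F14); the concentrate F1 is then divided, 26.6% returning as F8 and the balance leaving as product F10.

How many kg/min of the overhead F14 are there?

Overall NaOH balance (none leaves overhead): NaOH in fresh feed = NaOH in product, i.e. 1960×0.256 = (1−0.266)·F1·0.526.
F1 = 501.76/(0.526×0.734) = 1299.6 kg/min.
Recycle F8 = 0.266×1299.6 = 345.7 kg/min.
Combined feed F7 = 1960 + 345.7 = 2305.7 kg/min.
Overhead F14 = F7 − F1 = 2305.7 − 1299.6 = 1006.1 kg/min.

1006 kg/min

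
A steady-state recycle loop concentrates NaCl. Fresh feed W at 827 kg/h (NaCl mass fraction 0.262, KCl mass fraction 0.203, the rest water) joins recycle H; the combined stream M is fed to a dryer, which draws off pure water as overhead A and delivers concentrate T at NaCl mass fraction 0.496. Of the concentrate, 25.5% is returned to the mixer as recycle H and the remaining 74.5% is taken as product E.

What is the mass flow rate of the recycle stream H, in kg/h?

149.5 kg/h

Overall NaCl balance (none leaves overhead): NaCl in fresh feed = NaCl in product, i.e. 827×0.262 = (1−0.255)·T·0.496.
T = 216.67/(0.496×0.745) = 586.37 kg/h.
Recycle H = 0.255×586.37 = 149.52 kg/h.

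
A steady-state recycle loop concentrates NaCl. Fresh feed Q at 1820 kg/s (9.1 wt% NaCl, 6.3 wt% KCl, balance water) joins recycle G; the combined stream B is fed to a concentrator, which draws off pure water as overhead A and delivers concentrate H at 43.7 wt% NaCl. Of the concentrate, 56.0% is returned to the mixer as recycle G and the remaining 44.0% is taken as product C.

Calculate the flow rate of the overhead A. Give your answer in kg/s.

Overall NaCl balance (none leaves overhead): NaCl in fresh feed = NaCl in product, i.e. 1820×0.091 = (1−0.560)·H·0.437.
H = 165.62/(0.437×0.440) = 861.35 kg/s.
Recycle G = 0.560×861.35 = 482.35 kg/s.
Combined feed B = 1820 + 482.35 = 2302.4 kg/s.
Overhead A = B − H = 2302.4 − 861.35 = 1441 kg/s.

1441 kg/s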